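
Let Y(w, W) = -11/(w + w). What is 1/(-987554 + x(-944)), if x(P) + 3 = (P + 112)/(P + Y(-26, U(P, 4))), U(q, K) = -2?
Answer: -49077/48466291625 ≈ -1.0126e-6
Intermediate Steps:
Y(w, W) = -11/(2*w) (Y(w, W) = -11*1/(2*w) = -11/(2*w))
x(P) = -3 + (112 + P)/(11/52 + P) (x(P) = -3 + (P + 112)/(P - 11/2/(-26)) = -3 + (112 + P)/(P - 11/2*(-1/26)) = -3 + (112 + P)/(P + 11/52) = -3 + (112 + P)/(11/52 + P))
1/(-987554 + x(-944)) = 1/(-987554 + (5791 - 104*(-944))/(11 + 52*(-944))) = 1/(-987554 + (5791 + 98176)/(11 - 49088)) = 1/(-987554 + 103967/(-49077)) = 1/(-987554 - 1/49077*103967) = 1/(-987554 - 103967/49077) = 1/(-48466291625/49077) = -49077/48466291625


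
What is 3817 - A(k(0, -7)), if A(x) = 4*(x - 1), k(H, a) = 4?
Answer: 3805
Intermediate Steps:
A(x) = -4 + 4*x (A(x) = 4*(-1 + x) = -4 + 4*x)
3817 - A(k(0, -7)) = 3817 - (-4 + 4*4) = 3817 - (-4 + 16) = 3817 - 1*12 = 3817 - 12 = 3805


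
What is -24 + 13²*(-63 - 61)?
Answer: -20980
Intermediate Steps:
-24 + 13²*(-63 - 61) = -24 + 169*(-124) = -24 - 20956 = -20980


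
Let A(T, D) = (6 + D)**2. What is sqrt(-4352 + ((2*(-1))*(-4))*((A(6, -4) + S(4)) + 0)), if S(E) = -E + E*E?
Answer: 8*I*sqrt(66) ≈ 64.992*I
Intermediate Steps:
S(E) = E**2 - E (S(E) = -E + E**2 = E**2 - E)
sqrt(-4352 + ((2*(-1))*(-4))*((A(6, -4) + S(4)) + 0)) = sqrt(-4352 + ((2*(-1))*(-4))*(((6 - 4)**2 + 4*(-1 + 4)) + 0)) = sqrt(-4352 + (-2*(-4))*((2**2 + 4*3) + 0)) = sqrt(-4352 + 8*((4 + 12) + 0)) = sqrt(-4352 + 8*(16 + 0)) = sqrt(-4352 + 8*16) = sqrt(-4352 + 128) = sqrt(-4224) = 8*I*sqrt(66)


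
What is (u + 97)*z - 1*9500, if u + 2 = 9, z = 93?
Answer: 172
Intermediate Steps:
u = 7 (u = -2 + 9 = 7)
(u + 97)*z - 1*9500 = (7 + 97)*93 - 1*9500 = 104*93 - 9500 = 9672 - 9500 = 172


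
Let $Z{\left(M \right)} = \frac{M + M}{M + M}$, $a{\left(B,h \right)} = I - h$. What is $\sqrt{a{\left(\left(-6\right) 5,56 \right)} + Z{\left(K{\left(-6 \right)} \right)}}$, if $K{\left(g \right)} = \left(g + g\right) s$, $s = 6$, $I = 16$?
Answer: $i \sqrt{39} \approx 6.245 i$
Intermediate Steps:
$K{\left(g \right)} = 12 g$ ($K{\left(g \right)} = \left(g + g\right) 6 = 2 g 6 = 12 g$)
$a{\left(B,h \right)} = 16 - h$
$Z{\left(M \right)} = 1$ ($Z{\left(M \right)} = \frac{2 M}{2 M} = 2 M \frac{1}{2 M} = 1$)
$\sqrt{a{\left(\left(-6\right) 5,56 \right)} + Z{\left(K{\left(-6 \right)} \right)}} = \sqrt{\left(16 - 56\right) + 1} = \sqrt{-40 + 1} = \sqrt{-39} = i \sqrt{39}$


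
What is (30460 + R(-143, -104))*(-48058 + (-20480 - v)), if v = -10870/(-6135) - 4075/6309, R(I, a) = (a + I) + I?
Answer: -5318091740825750/2580381 ≈ -2.0610e+9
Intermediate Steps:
R(I, a) = a + 2*I (R(I, a) = (I + a) + I = a + 2*I)
v = 2905247/2580381 (v = -10870*(-1/6135) - 4075*1/6309 = 2174/1227 - 4075/6309 = 2905247/2580381 ≈ 1.1259)
(30460 + R(-143, -104))*(-48058 + (-20480 - v)) = (30460 + (-104 + 2*(-143)))*(-48058 + (-20480 - 1*2905247/2580381)) = (30460 + (-104 - 286))*(-48058 + (-20480 - 2905247/2580381)) = (30460 - 390)*(-48058 - 52849108127/2580381) = 30070*(-176857058225/2580381) = -5318091740825750/2580381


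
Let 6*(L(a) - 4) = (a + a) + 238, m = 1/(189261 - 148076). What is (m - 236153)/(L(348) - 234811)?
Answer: 14588941956/14496172745 ≈ 1.0064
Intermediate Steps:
m = 1/41185 ≈ 2.4281e-5
L(a) = 131/3 + a/3 (L(a) = 4 + ((a + a) + 238)/6 = 4 + (2*a + 238)/6 = 4 + (238 + 2*a)/6 = 4 + (119/3 + a/3) = 131/3 + a/3)
(m - 236153)/(L(348) - 234811) = (1/41185 - 236153)/((131/3 + (1/3)*348) - 234811) = -9725961304/(41185*((131/3 + 116) - 234811)) = -9725961304/(41185*(479/3 - 234811)) = -9725961304/(41185*(-703954/3)) = -9725961304/41185*(-3/703954) = 14588941956/14496172745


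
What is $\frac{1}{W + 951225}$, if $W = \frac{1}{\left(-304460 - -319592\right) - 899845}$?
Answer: $\frac{884713}{841561123424} \approx 1.0513 \cdot 10^{-6}$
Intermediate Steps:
$W = - \frac{1}{884713}$ ($W = \frac{1}{\left(-304460 + 319592\right) - 899845} = \frac{1}{15132 - 899845} = \frac{1}{-884713} = - \frac{1}{884713} \approx -1.1303 \cdot 10^{-6}$)
$\frac{1}{W + 951225} = \frac{1}{- \frac{1}{884713} + 951225} = \frac{1}{\frac{841561123424}{884713}} = \frac{884713}{841561123424}$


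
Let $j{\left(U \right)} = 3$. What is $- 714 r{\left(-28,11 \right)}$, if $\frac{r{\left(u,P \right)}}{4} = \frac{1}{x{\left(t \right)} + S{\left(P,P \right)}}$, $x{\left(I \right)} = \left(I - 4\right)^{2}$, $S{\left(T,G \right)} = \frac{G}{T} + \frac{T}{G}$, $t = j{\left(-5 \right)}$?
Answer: $-952$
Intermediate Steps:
$t = 3$
$x{\left(I \right)} = \left(-4 + I\right)^{2}$
$r{\left(u,P \right)} = \frac{4}{3}$ ($r{\left(u,P \right)} = \frac{4}{\left(-4 + 3\right)^{2} + \left(\frac{P}{P} + \frac{P}{P}\right)} = \frac{4}{\left(-1\right)^{2} + \left(1 + 1\right)} = \frac{4}{1 + 2} = \frac{4}{3}$)
$- 714 r{\left(-28,11 \right)} = \left(-714\right) \frac{4}{3} = -952$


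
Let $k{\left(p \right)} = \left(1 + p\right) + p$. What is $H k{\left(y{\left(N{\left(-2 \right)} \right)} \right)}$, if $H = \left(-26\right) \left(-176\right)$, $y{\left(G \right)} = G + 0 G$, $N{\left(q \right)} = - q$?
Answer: $22880$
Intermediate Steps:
$y{\left(G \right)} = G$ ($y{\left(G \right)} = G + 0 = G$)
$H = 4576$
$k{\left(p \right)} = 1 + 2 p$
$H k{\left(y{\left(N{\left(-2 \right)} \right)} \right)} = 4576 \left(1 + 2 \left(\left(-1\right) \left(-2\right)\right)\right) = 4576 \left(1 + 2 \cdot 2\right) = 4576 \left(1 + 4\right) = 4576 \cdot 5 = 22880$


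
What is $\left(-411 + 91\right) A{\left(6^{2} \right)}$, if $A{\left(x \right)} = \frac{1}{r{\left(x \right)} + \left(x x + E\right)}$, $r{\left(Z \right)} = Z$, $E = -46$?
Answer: $- \frac{160}{643} \approx -0.24883$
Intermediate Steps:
$A{\left(x \right)} = \frac{1}{-46 + x + x^{2}}$ ($A{\left(x \right)} = \frac{1}{x + \left(x x - 46\right)} = \frac{1}{x + \left(x^{2} - 46\right)} = \frac{1}{x + \left(-46 + x^{2}\right)} = \frac{1}{-46 + x + x^{2}}$)
$\left(-411 + 91\right) A{\left(6^{2} \right)} = \frac{-411 + 91}{-46 + 6^{2} + \left(6^{2}\right)^{2}} = - \frac{320}{-46 + 36 + 36^{2}} = - \frac{320}{-46 + 36 + 1296} = - \frac{320}{1286} = \left(-320\right) \frac{1}{1286} = - \frac{160}{643}$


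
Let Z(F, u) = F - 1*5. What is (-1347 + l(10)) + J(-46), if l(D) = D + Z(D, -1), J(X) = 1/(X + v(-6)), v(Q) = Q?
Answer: -69265/52 ≈ -1332.0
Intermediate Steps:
Z(F, u) = -5 + F (Z(F, u) = F - 5 = -5 + F)
J(X) = 1/(-6 + X) (J(X) = 1/(X - 6) = 1/(-6 + X))
l(D) = -5 + 2*D (l(D) = D + (-5 + D) = -5 + 2*D)
(-1347 + l(10)) + J(-46) = (-1347 + (-5 + 2*10)) + 1/(-6 - 46) = (-1347 + (-5 + 20)) + 1/(-52) = (-1347 + 15) - 1/52 = -1332 - 1/52 = -69265/52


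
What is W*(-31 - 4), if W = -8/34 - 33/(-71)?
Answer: -9695/1207 ≈ -8.0323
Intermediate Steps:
W = 277/1207 (W = -8*1/34 - 33*(-1/71) = -4/17 + 33/71 = 277/1207 ≈ 0.22949)
W*(-31 - 4) = 277*(-31 - 4)/1207 = (277/1207)*(-35) = -9695/1207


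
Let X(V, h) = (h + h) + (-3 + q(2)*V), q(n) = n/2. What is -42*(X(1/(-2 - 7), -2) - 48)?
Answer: 6944/3 ≈ 2314.7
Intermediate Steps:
q(n) = n/2 (q(n) = n*(1/2) = n/2)
X(V, h) = -3 + V + 2*h (X(V, h) = (h + h) + (-3 + ((1/2)*2)*V) = 2*h + (-3 + 1*V) = 2*h + (-3 + V) = -3 + V + 2*h)
-42*(X(1/(-2 - 7), -2) - 48) = -42*((-3 + 1/(-2 - 7) + 2*(-2)) - 48) = -42*((-3 + 1/(-9) - 4) - 48) = -42*((-3 - 1/9 - 4) - 48) = -42*(-64/9 - 48) = -42*(-496/9) = 6944/3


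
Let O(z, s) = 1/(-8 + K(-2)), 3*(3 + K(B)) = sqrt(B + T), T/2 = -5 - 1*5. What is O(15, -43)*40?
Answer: -360/101 - 120*I*sqrt(22)/1111 ≈ -3.5644 - 0.50662*I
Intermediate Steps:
T = -20 (T = 2*(-5 - 1*5) = 2*(-5 - 5) = 2*(-10) = -20)
K(B) = -3 + sqrt(-20 + B)/3 (K(B) = -3 + sqrt(B - 20)/3 = -3 + sqrt(-20 + B)/3)
O(z, s) = 1/(-11 + I*sqrt(22)/3) (O(z, s) = 1/(-8 + (-3 + sqrt(-20 - 2)/3)) = 1/(-8 + (-3 + sqrt(-22)/3)) = 1/(-8 + (-3 + (I*sqrt(22))/3)) = 1/(-8 + (-3 + I*sqrt(22)/3)) = 1/(-11 + I*sqrt(22)/3))
O(15, -43)*40 = (-9/101 - 3*I*sqrt(22)/1111)*40 = -360/101 - 120*I*sqrt(22)/1111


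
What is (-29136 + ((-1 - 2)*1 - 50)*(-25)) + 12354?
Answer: -15457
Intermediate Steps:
(-29136 + ((-1 - 2)*1 - 50)*(-25)) + 12354 = (-29136 + (-3*1 - 50)*(-25)) + 12354 = (-29136 + (-3 - 50)*(-25)) + 12354 = (-29136 - 53*(-25)) + 12354 = (-29136 + 1325) + 12354 = -27811 + 12354 = -15457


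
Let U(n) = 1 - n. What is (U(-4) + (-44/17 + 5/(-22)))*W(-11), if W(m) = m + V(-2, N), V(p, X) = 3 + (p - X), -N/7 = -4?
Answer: -15523/187 ≈ -83.011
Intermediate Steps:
N = 28 (N = -7*(-4) = 28)
V(p, X) = 3 + p - X
W(m) = -27 + m (W(m) = m + (3 - 2 - 1*28) = m + (3 - 2 - 28) = m - 27 = -27 + m)
(U(-4) + (-44/17 + 5/(-22)))*W(-11) = ((1 - 1*(-4)) + (-44/17 + 5/(-22)))*(-27 - 11) = ((1 + 4) + (-44*1/17 + 5*(-1/22)))*(-38) = (5 + (-44/17 - 5/22))*(-38) = (5 - 1053/374)*(-38) = (817/374)*(-38) = -15523/187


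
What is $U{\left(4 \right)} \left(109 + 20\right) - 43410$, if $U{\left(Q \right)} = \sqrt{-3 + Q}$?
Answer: $-43281$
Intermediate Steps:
$U{\left(4 \right)} \left(109 + 20\right) - 43410 = \sqrt{-3 + 4} \left(109 + 20\right) - 43410 = \sqrt{1} \cdot 129 - 43410 = 1 \cdot 129 - 43410 = 129 - 43410 = -43281$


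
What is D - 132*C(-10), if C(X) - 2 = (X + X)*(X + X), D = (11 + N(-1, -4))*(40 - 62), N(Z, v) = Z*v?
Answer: -53394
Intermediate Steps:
D = -330 (D = (11 - 1*(-4))*(40 - 62) = (11 + 4)*(-22) = 15*(-22) = -330)
C(X) = 2 + 4*X² (C(X) = 2 + (X + X)*(X + X) = 2 + (2*X)*(2*X) = 2 + 4*X²)
D - 132*C(-10) = -330 - 132*(2 + 4*(-10)²) = -330 - 132*(2 + 4*100) = -330 - 132*(2 + 400) = -330 - 132*402 = -330 - 53064 = -53394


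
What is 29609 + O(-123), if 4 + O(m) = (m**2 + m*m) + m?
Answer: 59740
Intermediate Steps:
O(m) = -4 + m + 2*m**2 (O(m) = -4 + ((m**2 + m*m) + m) = -4 + ((m**2 + m**2) + m) = -4 + (2*m**2 + m) = -4 + (m + 2*m**2) = -4 + m + 2*m**2)
29609 + O(-123) = 29609 + (-4 - 123 + 2*(-123)**2) = 29609 + (-4 - 123 + 2*15129) = 29609 + (-4 - 123 + 30258) = 29609 + 30131 = 59740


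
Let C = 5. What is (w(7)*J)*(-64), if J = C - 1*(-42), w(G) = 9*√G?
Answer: -27072*√7 ≈ -71626.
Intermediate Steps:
J = 47 (J = 5 - 1*(-42) = 5 + 42 = 47)
(w(7)*J)*(-64) = ((9*√7)*47)*(-64) = (423*√7)*(-64) = -27072*√7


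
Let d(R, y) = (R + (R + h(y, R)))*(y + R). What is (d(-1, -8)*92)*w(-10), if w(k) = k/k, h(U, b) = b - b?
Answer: 1656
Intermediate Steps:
h(U, b) = 0
w(k) = 1
d(R, y) = 2*R*(R + y) (d(R, y) = (R + (R + 0))*(y + R) = (R + R)*(R + y) = (2*R)*(R + y) = 2*R*(R + y))
(d(-1, -8)*92)*w(-10) = ((2*(-1)*(-1 - 8))*92)*1 = ((2*(-1)*(-9))*92)*1 = (18*92)*1 = 1656*1 = 1656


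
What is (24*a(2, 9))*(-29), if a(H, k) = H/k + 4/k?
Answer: -464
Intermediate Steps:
a(H, k) = 4/k + H/k
(24*a(2, 9))*(-29) = (24*((4 + 2)/9))*(-29) = (24*((⅑)*6))*(-29) = (24*(⅔))*(-29) = 16*(-29) = -464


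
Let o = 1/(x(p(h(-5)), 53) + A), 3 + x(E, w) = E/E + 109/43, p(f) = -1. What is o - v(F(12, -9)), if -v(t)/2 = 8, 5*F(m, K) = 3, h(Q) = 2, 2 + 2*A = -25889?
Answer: 17812186/1113267 ≈ 16.000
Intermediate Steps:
A = -25891/2 (A = -1 + (½)*(-25889) = -1 - 25889/2 = -25891/2 ≈ -12946.)
F(m, K) = ⅗ (F(m, K) = (⅕)*3 = ⅗)
x(E, w) = 23/43 (x(E, w) = -3 + (E/E + 109/43) = -3 + (1 + 109*(1/43)) = -3 + (1 + 109/43) = -3 + 152/43 = 23/43)
v(t) = -16 (v(t) = -2*8 = -16)
o = -86/1113267 (o = 1/(23/43 - 25891/2) = 1/(-1113267/86) = -86/1113267 ≈ -7.7250e-5)
o - v(F(12, -9)) = -86/1113267 - 1*(-16) = -86/1113267 + 16 = 17812186/1113267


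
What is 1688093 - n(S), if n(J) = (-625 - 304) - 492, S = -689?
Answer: 1689514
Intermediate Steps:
n(J) = -1421 (n(J) = -929 - 492 = -1421)
1688093 - n(S) = 1688093 - 1*(-1421) = 1688093 + 1421 = 1689514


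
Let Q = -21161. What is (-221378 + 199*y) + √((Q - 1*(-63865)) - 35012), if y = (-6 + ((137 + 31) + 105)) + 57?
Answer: -156902 + 2*√1923 ≈ -1.5681e+5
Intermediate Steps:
y = 324 (y = (-6 + (168 + 105)) + 57 = (-6 + 273) + 57 = 267 + 57 = 324)
(-221378 + 199*y) + √((Q - 1*(-63865)) - 35012) = (-221378 + 199*324) + √((-21161 - 1*(-63865)) - 35012) = (-221378 + 64476) + √((-21161 + 63865) - 35012) = -156902 + √(42704 - 35012) = -156902 + √7692 = -156902 + 2*√1923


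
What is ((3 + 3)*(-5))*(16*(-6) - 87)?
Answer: 5490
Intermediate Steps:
((3 + 3)*(-5))*(16*(-6) - 87) = (6*(-5))*(-96 - 87) = -30*(-183) = 5490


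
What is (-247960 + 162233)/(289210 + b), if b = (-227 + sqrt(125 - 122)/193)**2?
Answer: -20264631506720365661/80545805587658695772 - 139899257702653*sqrt(3)/80545805587658695772 ≈ -0.25159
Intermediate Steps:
b = (-227 + sqrt(3)/193)**2 (b = (-227 + sqrt(3)*(1/193))**2 = (-227 + sqrt(3)/193)**2 ≈ 51525.)
(-247960 + 162233)/(289210 + b) = (-247960 + 162233)/(289210 + (43811 - sqrt(3))**2/37249) = -85727/(289210 + (43811 - sqrt(3))**2/37249)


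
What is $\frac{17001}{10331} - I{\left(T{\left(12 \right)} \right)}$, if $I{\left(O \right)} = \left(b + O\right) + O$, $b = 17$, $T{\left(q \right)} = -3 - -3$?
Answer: $- \frac{158626}{10331} \approx -15.354$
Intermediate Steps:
$T{\left(q \right)} = 0$ ($T{\left(q \right)} = -3 + 3 = 0$)
$I{\left(O \right)} = 17 + 2 O$ ($I{\left(O \right)} = \left(17 + O\right) + O = 17 + 2 O$)
$\frac{17001}{10331} - I{\left(T{\left(12 \right)} \right)} = \frac{17001}{10331} - \left(17 + 2 \cdot 0\right) = 17001 \cdot \frac{1}{10331} - \left(17 + 0\right) = \frac{17001}{10331} - 17 = - \frac{158626}{10331}$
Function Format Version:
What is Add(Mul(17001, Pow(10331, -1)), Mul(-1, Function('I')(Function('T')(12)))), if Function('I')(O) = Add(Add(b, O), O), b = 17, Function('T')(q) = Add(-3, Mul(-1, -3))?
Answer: Rational(-158626, 10331) ≈ -15.354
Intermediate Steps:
Function('T')(q) = 0 (Function('T')(q) = Add(-3, 3) = 0)
Function('I')(O) = Add(17, Mul(2, O)) (Function('I')(O) = Add(Add(17, O), O) = Add(17, Mul(2, O)))
Add(Mul(17001, Pow(10331, -1)), Mul(-1, Function('I')(Function('T')(12)))) = Add(Mul(17001, Pow(10331, -1)), Mul(-1, Add(17, Mul(2, 0)))) = Add(Mul(17001, Rational(1, 10331)), Mul(-1, Add(17, 0))) = Add(Rational(17001, 10331), Mul(-1, 17)) = Add(Rational(17001, 10331), -17) = Rational(-158626, 10331)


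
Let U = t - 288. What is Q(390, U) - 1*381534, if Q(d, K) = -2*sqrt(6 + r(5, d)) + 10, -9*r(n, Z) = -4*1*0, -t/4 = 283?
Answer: -381524 - 2*sqrt(6) ≈ -3.8153e+5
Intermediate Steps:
t = -1132 (t = -4*283 = -1132)
r(n, Z) = 0 (r(n, Z) = -(-4*1)*0/9 = -(-4)*0/9 = -1/9*0 = 0)
U = -1420 (U = -1132 - 288 = -1420)
Q(d, K) = 10 - 2*sqrt(6) (Q(d, K) = -2*sqrt(6 + 0) + 10 = -2*sqrt(6) + 10 = 10 - 2*sqrt(6))
Q(390, U) - 1*381534 = (10 - 2*sqrt(6)) - 1*381534 = (10 - 2*sqrt(6)) - 381534 = -381524 - 2*sqrt(6)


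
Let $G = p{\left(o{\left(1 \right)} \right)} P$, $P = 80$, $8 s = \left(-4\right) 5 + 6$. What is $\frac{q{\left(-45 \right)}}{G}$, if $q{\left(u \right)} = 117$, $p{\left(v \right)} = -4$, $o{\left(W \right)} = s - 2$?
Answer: $- \frac{117}{320} \approx -0.36562$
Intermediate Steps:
$s = - \frac{7}{4}$ ($s = \frac{\left(-4\right) 5 + 6}{8} = \frac{-20 + 6}{8} = \frac{1}{8} \left(-14\right) = - \frac{7}{4} \approx -1.75$)
$o{\left(W \right)} = - \frac{15}{4}$ ($o{\left(W \right)} = - \frac{7}{4} - 2 = - \frac{15}{4}$)
$G = -320$ ($G = \left(-4\right) 80 = -320$)
$\frac{q{\left(-45 \right)}}{G} = \frac{117}{-320} = 117 \left(- \frac{1}{320}\right) = - \frac{117}{320}$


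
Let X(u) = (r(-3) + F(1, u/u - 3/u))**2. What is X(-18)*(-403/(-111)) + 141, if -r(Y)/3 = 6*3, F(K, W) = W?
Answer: 41060503/3996 ≈ 10275.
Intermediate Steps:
r(Y) = -54 (r(Y) = -18*3 = -3*18 = -54)
X(u) = (-53 - 3/u)**2 (X(u) = (-54 + (u/u - 3/u))**2 = (-54 + (1 - 3/u))**2 = (-53 - 3/u)**2)
X(-18)*(-403/(-111)) + 141 = ((3 + 53*(-18))**2/(-18)**2)*(-403/(-111)) + 141 = ((3 - 954)**2/324)*(-403*(-1/111)) + 141 = ((1/324)*(-951)**2)*(403/111) + 141 = ((1/324)*904401)*(403/111) + 141 = (100489/36)*(403/111) + 141 = 40497067/3996 + 141 = 41060503/3996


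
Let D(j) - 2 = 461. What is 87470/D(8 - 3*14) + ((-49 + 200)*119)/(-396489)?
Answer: 34672573183/183574407 ≈ 188.87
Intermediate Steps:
D(j) = 463 (D(j) = 2 + 461 = 463)
87470/D(8 - 3*14) + ((-49 + 200)*119)/(-396489) = 87470/463 + ((-49 + 200)*119)/(-396489) = 87470*(1/463) + (151*119)*(-1/396489) = 87470/463 + 17969*(-1/396489) = 87470/463 - 17969/396489 = 34672573183/183574407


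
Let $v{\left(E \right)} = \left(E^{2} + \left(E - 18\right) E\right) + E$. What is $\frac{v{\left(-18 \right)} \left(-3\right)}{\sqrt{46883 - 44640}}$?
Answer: $- \frac{2862 \sqrt{2243}}{2243} \approx -60.43$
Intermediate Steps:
$v{\left(E \right)} = E + E^{2} + E \left(-18 + E\right)$ ($v{\left(E \right)} = \left(E^{2} + \left(-18 + E\right) E\right) + E = \left(E^{2} + E \left(-18 + E\right)\right) + E = E + E^{2} + E \left(-18 + E\right)$)
$\frac{v{\left(-18 \right)} \left(-3\right)}{\sqrt{46883 - 44640}} = \frac{- 18 \left(-17 + 2 \left(-18\right)\right) \left(-3\right)}{\sqrt{46883 - 44640}} = \frac{- 18 \left(-17 - 36\right) \left(-3\right)}{\sqrt{2243}} = \left(-18\right) \left(-53\right) \left(-3\right) \frac{\sqrt{2243}}{2243} = 954 \left(-3\right) \frac{\sqrt{2243}}{2243} = - 2862 \frac{\sqrt{2243}}{2243} = - \frac{2862 \sqrt{2243}}{2243}$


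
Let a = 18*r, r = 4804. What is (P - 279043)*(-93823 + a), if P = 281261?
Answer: -16304518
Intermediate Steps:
a = 86472 (a = 18*4804 = 86472)
(P - 279043)*(-93823 + a) = (281261 - 279043)*(-93823 + 86472) = 2218*(-7351) = -16304518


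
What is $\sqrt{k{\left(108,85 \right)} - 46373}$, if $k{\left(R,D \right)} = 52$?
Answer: $i \sqrt{46321} \approx 215.22 i$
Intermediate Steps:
$\sqrt{k{\left(108,85 \right)} - 46373} = \sqrt{52 - 46373} = \sqrt{-46321} = i \sqrt{46321}$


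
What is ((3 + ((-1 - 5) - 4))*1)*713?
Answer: -4991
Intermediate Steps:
((3 + ((-1 - 5) - 4))*1)*713 = ((3 + (-6 - 4))*1)*713 = ((3 - 10)*1)*713 = -7*1*713 = -7*713 = -4991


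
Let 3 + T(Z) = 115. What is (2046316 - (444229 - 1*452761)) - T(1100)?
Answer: 2054736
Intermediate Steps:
T(Z) = 112 (T(Z) = -3 + 115 = 112)
(2046316 - (444229 - 1*452761)) - T(1100) = (2046316 - (444229 - 1*452761)) - 1*112 = (2046316 - (444229 - 452761)) - 112 = (2046316 - 1*(-8532)) - 112 = (2046316 + 8532) - 112 = 2054848 - 112 = 2054736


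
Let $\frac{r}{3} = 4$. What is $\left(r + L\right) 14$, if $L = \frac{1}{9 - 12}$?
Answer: $\frac{490}{3} \approx 163.33$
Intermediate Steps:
$r = 12$ ($r = 3 \cdot 4 = 12$)
$L = - \frac{1}{3}$ ($L = \frac{1}{-3} = - \frac{1}{3} \approx -0.33333$)
$\left(r + L\right) 14 = \left(12 - \frac{1}{3}\right) 14 = \frac{35}{3} \cdot 14 = \frac{490}{3}$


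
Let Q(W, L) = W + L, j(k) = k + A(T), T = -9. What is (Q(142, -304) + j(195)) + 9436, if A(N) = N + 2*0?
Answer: 9460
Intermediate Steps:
A(N) = N (A(N) = N + 0 = N)
j(k) = -9 + k (j(k) = k - 9 = -9 + k)
Q(W, L) = L + W
(Q(142, -304) + j(195)) + 9436 = ((-304 + 142) + (-9 + 195)) + 9436 = (-162 + 186) + 9436 = 24 + 9436 = 9460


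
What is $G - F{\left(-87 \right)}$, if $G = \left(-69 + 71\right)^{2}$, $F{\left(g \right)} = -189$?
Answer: $193$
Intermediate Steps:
$G = 4$ ($G = 2^{2} = 4$)
$G - F{\left(-87 \right)} = 4 - -189 = 4 + 189 = 193$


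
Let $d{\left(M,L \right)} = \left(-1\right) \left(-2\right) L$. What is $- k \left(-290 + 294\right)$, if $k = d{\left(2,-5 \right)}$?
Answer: $40$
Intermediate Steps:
$d{\left(M,L \right)} = 2 L$
$k = -10$ ($k = 2 \left(-5\right) = -10$)
$- k \left(-290 + 294\right) = - \left(-10\right) \left(-290 + 294\right) = - \left(-10\right) 4 = \left(-1\right) \left(-40\right) = 40$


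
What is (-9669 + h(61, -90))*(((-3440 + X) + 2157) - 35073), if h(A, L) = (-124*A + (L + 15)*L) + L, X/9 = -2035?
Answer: 578036483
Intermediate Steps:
X = -18315 (X = 9*(-2035) = -18315)
h(A, L) = L - 124*A + L*(15 + L) (h(A, L) = (-124*A + (15 + L)*L) + L = (-124*A + L*(15 + L)) + L = L - 124*A + L*(15 + L))
(-9669 + h(61, -90))*(((-3440 + X) + 2157) - 35073) = (-9669 + ((-90)² - 124*61 + 16*(-90)))*(((-3440 - 18315) + 2157) - 35073) = (-9669 + (8100 - 7564 - 1440))*((-21755 + 2157) - 35073) = (-9669 - 904)*(-19598 - 35073) = -10573*(-54671) = 578036483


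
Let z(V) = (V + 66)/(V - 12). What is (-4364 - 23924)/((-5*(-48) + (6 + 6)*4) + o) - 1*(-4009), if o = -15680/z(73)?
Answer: 8841279/2203 ≈ 4013.3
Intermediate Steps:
z(V) = (66 + V)/(-12 + V)
o = -956480/139 (o = -15680*(-12 + 73)/(66 + 73) = -15680/(139/61) = -15680/((1/61)*139) = -15680/139/61 = -15680*61/139 = -956480/139 ≈ -6881.1)
(-4364 - 23924)/((-5*(-48) + (6 + 6)*4) + o) - 1*(-4009) = (-4364 - 23924)/((-5*(-48) + (6 + 6)*4) - 956480/139) - 1*(-4009) = -28288/((240 + 12*4) - 956480/139) + 4009 = -28288/((240 + 48) - 956480/139) + 4009 = -28288/(288 - 956480/139) + 4009 = -28288/(-916448/139) + 4009 = -28288*(-139/916448) + 4009 = 9452/2203 + 4009 = 8841279/2203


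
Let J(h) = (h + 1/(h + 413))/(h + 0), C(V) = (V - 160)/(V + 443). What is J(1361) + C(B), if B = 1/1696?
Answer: 128760782101/201557695134 ≈ 0.63883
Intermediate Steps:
B = 1/1696 ≈ 0.00058962
C(V) = (-160 + V)/(443 + V)
J(h) = (h + 1/(413 + h))/h
J(1361) + C(B) = (1 + 1361² + 413*1361)/(1361*(413 + 1361)) + (-160 + 1/1696)/(443 + 1/1696) = (1/1361)*(1 + 1852321 + 562093)/1774 - 271359/1696/(751329/1696) = (1/1361)*(1/1774)*2414415 + (1696/751329)*(-271359/1696) = 2414415/2414414 - 30151/83481 = 128760782101/201557695134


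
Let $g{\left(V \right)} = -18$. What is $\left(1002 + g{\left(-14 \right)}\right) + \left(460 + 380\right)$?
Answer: $1824$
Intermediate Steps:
$\left(1002 + g{\left(-14 \right)}\right) + \left(460 + 380\right) = \left(1002 - 18\right) + \left(460 + 380\right) = 984 + 840 = 1824$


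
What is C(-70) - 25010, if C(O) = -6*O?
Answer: -24590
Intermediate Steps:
C(-70) - 25010 = -6*(-70) - 25010 = 420 - 25010 = -24590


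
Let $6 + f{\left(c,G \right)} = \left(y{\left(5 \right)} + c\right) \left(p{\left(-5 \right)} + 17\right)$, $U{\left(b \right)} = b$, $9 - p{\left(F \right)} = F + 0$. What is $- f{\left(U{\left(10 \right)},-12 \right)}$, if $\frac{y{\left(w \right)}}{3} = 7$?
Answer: $-955$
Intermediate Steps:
$y{\left(w \right)} = 21$ ($y{\left(w \right)} = 3 \cdot 7 = 21$)
$p{\left(F \right)} = 9 - F$ ($p{\left(F \right)} = 9 - \left(F + 0\right) = 9 - F$)
$f{\left(c,G \right)} = 645 + 31 c$ ($f{\left(c,G \right)} = -6 + \left(21 + c\right) \left(\left(9 - -5\right) + 17\right) = -6 + \left(21 + c\right) \left(\left(9 + 5\right) + 17\right) = -6 + \left(21 + c\right) \left(14 + 17\right) = -6 + \left(21 + c\right) 31 = -6 + \left(651 + 31 c\right) = 645 + 31 c$)
$- f{\left(U{\left(10 \right)},-12 \right)} = - (645 + 31 \cdot 10) = - (645 + 310) = \left(-1\right) 955 = -955$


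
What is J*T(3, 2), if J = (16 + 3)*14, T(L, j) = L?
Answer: 798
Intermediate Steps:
J = 266 (J = 19*14 = 266)
J*T(3, 2) = 266*3 = 798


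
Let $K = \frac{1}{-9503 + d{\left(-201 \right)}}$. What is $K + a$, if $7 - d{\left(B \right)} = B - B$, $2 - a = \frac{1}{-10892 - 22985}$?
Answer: $\frac{643367603}{321695992} \approx 1.9999$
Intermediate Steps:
$a = \frac{67755}{33877}$ ($a = 2 - \frac{1}{-10892 - 22985} = 2 - \frac{1}{-33877} = 2 - - \frac{1}{33877} = 2 + \frac{1}{33877} = \frac{67755}{33877} \approx 2.0$)
$d{\left(B \right)} = 7$ ($d{\left(B \right)} = 7 - \left(B - B\right) = 7 - 0 = 7 + 0 = 7$)
$K = - \frac{1}{9496}$ ($K = \frac{1}{-9503 + 7} = \frac{1}{-9496} = - \frac{1}{9496} \approx -0.00010531$)
$K + a = - \frac{1}{9496} + \frac{67755}{33877} = \frac{643367603}{321695992}$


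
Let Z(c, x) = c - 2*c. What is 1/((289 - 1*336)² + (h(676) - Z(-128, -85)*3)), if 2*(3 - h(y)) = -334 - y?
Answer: 1/2333 ≈ 0.00042863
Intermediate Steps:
h(y) = 170 + y/2 (h(y) = 3 - (-334 - y)/2 = 3 + (167 + y/2) = 170 + y/2)
Z(c, x) = -c
1/((289 - 1*336)² + (h(676) - Z(-128, -85)*3)) = 1/((289 - 1*336)² + ((170 + (½)*676) - (-1*(-128))*3)) = 1/((289 - 336)² + ((170 + 338) - 128*3)) = 1/((-47)² + (508 - 1*384)) = 1/(2209 + (508 - 384)) = 1/(2209 + 124) = 1/2333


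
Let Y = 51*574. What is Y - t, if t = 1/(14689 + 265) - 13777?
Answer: 643784653/14954 ≈ 43051.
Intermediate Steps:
t = -206021257/14954 (t = 1/14954 - 13777 = -206021257/14954 ≈ -13777.)
Y = 29274
Y - t = 29274 - 1*(-206021257/14954) = 29274 + 206021257/14954 = 643784653/14954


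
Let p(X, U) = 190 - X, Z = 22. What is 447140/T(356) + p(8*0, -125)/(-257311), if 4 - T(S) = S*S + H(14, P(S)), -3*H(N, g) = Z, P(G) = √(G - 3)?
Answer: -172617177340/48911476057 ≈ -3.5292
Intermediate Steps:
P(G) = √(-3 + G)
H(N, g) = -22/3 (H(N, g) = -⅓*22 = -22/3)
T(S) = 34/3 - S² (T(S) = 4 - (S*S - 22/3) = 4 - (S² - 22/3) = 4 - (-22/3 + S²) = 4 + (22/3 - S²) = 34/3 - S²)
447140/T(356) + p(8*0, -125)/(-257311) = 447140/(34/3 - 1*356²) + (190 - 8*0)/(-257311) = 447140/(34/3 - 1*126736) + (190 - 1*0)*(-1/257311) = 447140/(34/3 - 126736) + (190 + 0)*(-1/257311) = 447140/(-380174/3) + 190*(-1/257311) = 447140*(-3/380174) - 190/257311 = -670710/190087 - 190/257311 = -172617177340/48911476057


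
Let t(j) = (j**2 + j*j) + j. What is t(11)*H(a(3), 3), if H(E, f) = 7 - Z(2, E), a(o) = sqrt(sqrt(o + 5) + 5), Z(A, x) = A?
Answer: 1265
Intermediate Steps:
t(j) = j + 2*j**2 (t(j) = (j**2 + j**2) + j = 2*j**2 + j = j + 2*j**2)
a(o) = sqrt(5 + sqrt(5 + o)) (a(o) = sqrt(sqrt(5 + o) + 5) = sqrt(5 + sqrt(5 + o)))
H(E, f) = 5 (H(E, f) = 7 - 1*2 = 7 - 2 = 5)
t(11)*H(a(3), 3) = (11*(1 + 2*11))*5 = (11*(1 + 22))*5 = (11*23)*5 = 253*5 = 1265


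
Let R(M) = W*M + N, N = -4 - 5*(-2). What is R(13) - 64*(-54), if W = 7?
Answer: 3553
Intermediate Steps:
N = 6 (N = -4 + 10 = 6)
R(M) = 6 + 7*M (R(M) = 7*M + 6 = 6 + 7*M)
R(13) - 64*(-54) = (6 + 7*13) - 64*(-54) = (6 + 91) + 3456 = 97 + 3456 = 3553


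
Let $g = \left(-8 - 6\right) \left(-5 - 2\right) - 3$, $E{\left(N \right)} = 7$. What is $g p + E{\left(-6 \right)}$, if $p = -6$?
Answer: $-563$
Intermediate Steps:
$g = 95$ ($g = \left(-14\right) \left(-7\right) - 3 = 98 - 3 = 95$)
$g p + E{\left(-6 \right)} = 95 \left(-6\right) + 7 = -570 + 7 = -563$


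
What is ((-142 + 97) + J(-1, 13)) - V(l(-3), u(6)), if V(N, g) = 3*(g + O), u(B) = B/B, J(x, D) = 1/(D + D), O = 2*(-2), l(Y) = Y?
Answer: -935/26 ≈ -35.962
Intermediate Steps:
O = -4
J(x, D) = 1/(2*D)
u(B) = 1
V(N, g) = -12 + 3*g (V(N, g) = 3*(g - 4) = 3*(-4 + g) = -12 + 3*g)
((-142 + 97) + J(-1, 13)) - V(l(-3), u(6)) = ((-142 + 97) + (½)/13) - (-12 + 3*1) = (-45 + (½)*(1/13)) - (-12 + 3) = (-45 + 1/26) - 1*(-9) = -1169/26 + 9 = -935/26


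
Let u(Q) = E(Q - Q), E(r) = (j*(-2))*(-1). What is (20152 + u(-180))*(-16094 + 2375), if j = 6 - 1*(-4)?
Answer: -276739668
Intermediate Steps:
j = 10 (j = 6 + 4 = 10)
E(r) = 20 (E(r) = (10*(-2))*(-1) = -20*(-1) = 20)
u(Q) = 20
(20152 + u(-180))*(-16094 + 2375) = (20152 + 20)*(-16094 + 2375) = 20172*(-13719) = -276739668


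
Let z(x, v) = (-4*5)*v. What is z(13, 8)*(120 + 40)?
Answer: -25600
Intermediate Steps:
z(x, v) = -20*v
z(13, 8)*(120 + 40) = (-20*8)*(120 + 40) = -160*160 = -25600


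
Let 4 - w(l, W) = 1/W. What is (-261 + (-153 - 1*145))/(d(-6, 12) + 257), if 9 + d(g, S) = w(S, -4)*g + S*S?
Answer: -1118/733 ≈ -1.5252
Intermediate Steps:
w(l, W) = 4 - 1/W
d(g, S) = -9 + S² + 17*g/4 (d(g, S) = -9 + ((4 - 1/(-4))*g + S*S) = -9 + ((4 - 1*(-¼))*g + S²) = -9 + ((4 + ¼)*g + S²) = -9 + (17*g/4 + S²) = -9 + (S² + 17*g/4) = -9 + S² + 17*g/4)
(-261 + (-153 - 1*145))/(d(-6, 12) + 257) = (-261 + (-153 - 1*145))/((-9 + 12² + (17/4)*(-6)) + 257) = (-261 + (-153 - 145))/((-9 + 144 - 51/2) + 257) = (-261 - 298)/(219/2 + 257) = -559/733/2 = -559*2/733 = -1118/733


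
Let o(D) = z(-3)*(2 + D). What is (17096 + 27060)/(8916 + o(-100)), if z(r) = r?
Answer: 22078/4605 ≈ 4.7944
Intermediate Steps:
o(D) = -6 - 3*D (o(D) = -3*(2 + D) = -6 - 3*D)
(17096 + 27060)/(8916 + o(-100)) = (17096 + 27060)/(8916 + (-6 - 3*(-100))) = 44156/(8916 + (-6 + 300)) = 44156/(8916 + 294) = 44156/9210 = 44156*(1/9210) = 22078/4605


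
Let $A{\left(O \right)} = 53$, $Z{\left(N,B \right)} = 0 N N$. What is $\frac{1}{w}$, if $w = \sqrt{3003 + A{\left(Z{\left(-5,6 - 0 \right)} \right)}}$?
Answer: $\frac{\sqrt{191}}{764} \approx 0.018089$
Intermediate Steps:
$Z{\left(N,B \right)} = 0$ ($Z{\left(N,B \right)} = 0 N = 0$)
$w = 4 \sqrt{191}$ ($w = \sqrt{3003 + 53} = \sqrt{3056} = 4 \sqrt{191} \approx 55.281$)
$\frac{1}{w} = \frac{1}{4 \sqrt{191}} = \frac{\sqrt{191}}{764}$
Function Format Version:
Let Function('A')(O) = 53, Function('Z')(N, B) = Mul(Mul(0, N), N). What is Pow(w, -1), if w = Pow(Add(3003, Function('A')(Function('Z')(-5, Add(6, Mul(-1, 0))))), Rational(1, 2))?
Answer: Mul(Rational(1, 764), Pow(191, Rational(1, 2))) ≈ 0.018089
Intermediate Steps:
Function('Z')(N, B) = 0 (Function('Z')(N, B) = Mul(0, N) = 0)
w = Mul(4, Pow(191, Rational(1, 2))) (w = Pow(Add(3003, 53), Rational(1, 2)) = Pow(3056, Rational(1, 2)) = Mul(4, Pow(191, Rational(1, 2))) ≈ 55.281)
Pow(w, -1) = Pow(Mul(4, Pow(191, Rational(1, 2))), -1) = Mul(Rational(1, 764), Pow(191, Rational(1, 2)))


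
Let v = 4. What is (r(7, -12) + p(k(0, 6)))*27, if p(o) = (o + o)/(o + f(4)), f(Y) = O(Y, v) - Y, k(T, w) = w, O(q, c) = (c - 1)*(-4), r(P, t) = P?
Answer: 783/5 ≈ 156.60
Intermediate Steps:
O(q, c) = 4 - 4*c (O(q, c) = (-1 + c)*(-4) = 4 - 4*c)
f(Y) = -12 - Y (f(Y) = (4 - 4*4) - Y = (4 - 16) - Y = -12 - Y)
p(o) = 2*o/(-16 + o) (p(o) = (o + o)/(o + (-12 - 1*4)) = (2*o)/(o + (-12 - 4)) = (2*o)/(o - 16) = (2*o)/(-16 + o) = 2*o/(-16 + o))
(r(7, -12) + p(k(0, 6)))*27 = (7 + 2*6/(-16 + 6))*27 = (7 + 2*6/(-10))*27 = (7 + 2*6*(-1/10))*27 = (7 - 6/5)*27 = (29/5)*27 = 783/5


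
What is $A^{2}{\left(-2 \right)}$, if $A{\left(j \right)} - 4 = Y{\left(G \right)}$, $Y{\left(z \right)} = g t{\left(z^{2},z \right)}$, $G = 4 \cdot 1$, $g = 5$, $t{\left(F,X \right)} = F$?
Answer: $7056$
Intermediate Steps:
$G = 4$
$Y{\left(z \right)} = 5 z^{2}$
$A{\left(j \right)} = 84$ ($A{\left(j \right)} = 4 + 5 \cdot 4^{2} = 4 + 5 \cdot 16 = 4 + 80 = 84$)
$A^{2}{\left(-2 \right)} = 84^{2} = 7056$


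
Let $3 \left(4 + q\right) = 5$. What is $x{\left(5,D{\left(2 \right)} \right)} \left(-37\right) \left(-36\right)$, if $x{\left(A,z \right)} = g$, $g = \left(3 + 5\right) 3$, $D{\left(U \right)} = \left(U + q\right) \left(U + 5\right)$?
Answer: $31968$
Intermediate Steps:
$q = - \frac{7}{3}$ ($q = -4 + \frac{1}{3} \cdot 5 = -4 + \frac{5}{3} = - \frac{7}{3} \approx -2.3333$)
$D{\left(U \right)} = \left(5 + U\right) \left(- \frac{7}{3} + U\right)$ ($D{\left(U \right)} = \left(U - \frac{7}{3}\right) \left(U + 5\right) = \left(- \frac{7}{3} + U\right) \left(5 + U\right) = \left(5 + U\right) \left(- \frac{7}{3} + U\right)$)
$g = 24$ ($g = 8 \cdot 3 = 24$)
$x{\left(A,z \right)} = 24$
$x{\left(5,D{\left(2 \right)} \right)} \left(-37\right) \left(-36\right) = 24 \left(-37\right) \left(-36\right) = \left(-888\right) \left(-36\right) = 31968$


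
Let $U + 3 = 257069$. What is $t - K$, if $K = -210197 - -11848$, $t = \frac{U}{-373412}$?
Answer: $\frac{37032819861}{186706} \approx 1.9835 \cdot 10^{5}$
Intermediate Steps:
$U = 257066$ ($U = -3 + 257069 = 257066$)
$t = - \frac{128533}{186706}$ ($t = \frac{257066}{-373412} = 257066 \left(- \frac{1}{373412}\right) = - \frac{128533}{186706} \approx -0.68842$)
$K = -198349$ ($K = -210197 + 11848 = -198349$)
$t - K = - \frac{128533}{186706} - -198349 = - \frac{128533}{186706} + 198349 = \frac{37032819861}{186706}$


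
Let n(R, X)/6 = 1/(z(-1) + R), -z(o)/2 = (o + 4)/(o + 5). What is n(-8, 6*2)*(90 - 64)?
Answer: -312/19 ≈ -16.421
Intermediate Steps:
z(o) = -2*(4 + o)/(5 + o) (z(o) = -2*(o + 4)/(o + 5) = -2*(4 + o)/(5 + o))
n(R, X) = 6/(-3/2 + R) (n(R, X) = 6/(2*(-4 - 1*(-1))/(5 - 1) + R) = 6/(2*(-4 + 1)/4 + R) = 6/(2*(¼)*(-3) + R) = 6/(-3/2 + R))
n(-8, 6*2)*(90 - 64) = (12/(-3 + 2*(-8)))*(90 - 64) = (12/(-3 - 16))*26 = (12/(-19))*26 = (12*(-1/19))*26 = -12/19*26 = -312/19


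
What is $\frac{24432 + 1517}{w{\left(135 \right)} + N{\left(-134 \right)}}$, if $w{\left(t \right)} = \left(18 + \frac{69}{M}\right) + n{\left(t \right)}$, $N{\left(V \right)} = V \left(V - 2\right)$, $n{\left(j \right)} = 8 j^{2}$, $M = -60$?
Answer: $\frac{518980}{3280817} \approx 0.15819$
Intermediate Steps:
$N{\left(V \right)} = V \left(-2 + V\right)$
$w{\left(t \right)} = \frac{337}{20} + 8 t^{2}$ ($w{\left(t \right)} = \left(18 + \frac{69}{-60}\right) + 8 t^{2} = \left(18 + 69 \left(- \frac{1}{60}\right)\right) + 8 t^{2} = \left(18 - \frac{23}{20}\right) + 8 t^{2} = \frac{337}{20} + 8 t^{2}$)
$\frac{24432 + 1517}{w{\left(135 \right)} + N{\left(-134 \right)}} = \frac{24432 + 1517}{\left(\frac{337}{20} + 8 \cdot 135^{2}\right) - 134 \left(-2 - 134\right)} = \frac{25949}{\left(\frac{337}{20} + 8 \cdot 18225\right) - -18224} = \frac{25949}{\left(\frac{337}{20} + 145800\right) + 18224} = \frac{25949}{\frac{2916337}{20} + 18224} = \frac{25949}{\frac{3280817}{20}} = 25949 \cdot \frac{20}{3280817} = \frac{518980}{3280817}$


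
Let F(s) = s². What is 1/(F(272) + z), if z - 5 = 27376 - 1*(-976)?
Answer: 1/102341 ≈ 9.7713e-6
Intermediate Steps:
z = 28357 (z = 5 + (27376 - 1*(-976)) = 5 + (27376 + 976) = 5 + 28352 = 28357)
1/(F(272) + z) = 1/(272² + 28357) = 1/(73984 + 28357) = 1/102341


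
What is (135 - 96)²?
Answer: 1521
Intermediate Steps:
(135 - 96)² = 39² = 1521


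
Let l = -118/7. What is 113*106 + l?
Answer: 83728/7 ≈ 11961.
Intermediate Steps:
l = -118/7 (l = -118*⅐ = -118/7 ≈ -16.857)
113*106 + l = 113*106 - 118/7 = 11978 - 118/7 = 83728/7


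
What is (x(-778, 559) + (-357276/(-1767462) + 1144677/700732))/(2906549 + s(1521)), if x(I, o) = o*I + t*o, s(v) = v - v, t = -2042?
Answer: -325395240353898019/599968479559953836 ≈ -0.54235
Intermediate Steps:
s(v) = 0
x(I, o) = -2042*o + I*o (x(I, o) = o*I - 2042*o = I*o - 2042*o = -2042*o + I*o)
(x(-778, 559) + (-357276/(-1767462) + 1144677/700732))/(2906549 + s(1521)) = (559*(-2042 - 778) + (-357276/(-1767462) + 1144677/700732))/(2906549 + 0) = (559*(-2820) + (-357276*(-1/1767462) + 1144677*(1/700732)))/2906549 = (-1576380 + (59546/294577 + 1144677/700732))*(1/2906549) = (-1576380 + 378921304301/206419530364)*(1/2906549) = -325395240353898019/206419530364*1/2906549 = -325395240353898019/599968479559953836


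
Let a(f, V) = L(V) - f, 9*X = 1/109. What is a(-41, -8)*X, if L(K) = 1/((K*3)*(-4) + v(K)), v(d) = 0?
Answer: 3937/94176 ≈ 0.041805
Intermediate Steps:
L(K) = -1/(12*K) (L(K) = 1/((K*3)*(-4) + 0) = 1/((3*K)*(-4) + 0) = 1/(-12*K + 0) = 1/(-12*K) = -1/(12*K))
X = 1/981 (X = (⅑)/109 = (⅑)*(1/109) = 1/981 ≈ 0.0010194)
a(f, V) = -f - 1/(12*V) (a(f, V) = -1/(12*V) - f = -f - 1/(12*V))
a(-41, -8)*X = (-1*(-41) - 1/12/(-8))*(1/981) = (41 - 1/12*(-⅛))*(1/981) = (41 + 1/96)*(1/981) = (3937/96)*(1/981) = 3937/94176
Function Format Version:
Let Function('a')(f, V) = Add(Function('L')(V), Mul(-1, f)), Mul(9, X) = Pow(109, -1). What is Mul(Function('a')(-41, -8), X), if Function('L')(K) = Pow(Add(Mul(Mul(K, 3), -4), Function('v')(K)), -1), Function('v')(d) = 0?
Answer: Rational(3937, 94176) ≈ 0.041805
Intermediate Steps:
Function('L')(K) = Mul(Rational(-1, 12), Pow(K, -1)) (Function('L')(K) = Pow(Add(Mul(Mul(K, 3), -4), 0), -1) = Pow(Add(Mul(Mul(3, K), -4), 0), -1) = Pow(Add(Mul(-12, K), 0), -1) = Pow(Mul(-12, K), -1) = Mul(Rational(-1, 12), Pow(K, -1)))
X = Rational(1, 981) (X = Mul(Rational(1, 9), Pow(109, -1)) = Mul(Rational(1, 9), Rational(1, 109)) = Rational(1, 981) ≈ 0.0010194)
Function('a')(f, V) = Add(Mul(-1, f), Mul(Rational(-1, 12), Pow(V, -1))) (Function('a')(f, V) = Add(Mul(Rational(-1, 12), Pow(V, -1)), Mul(-1, f)) = Add(Mul(-1, f), Mul(Rational(-1, 12), Pow(V, -1))))
Mul(Function('a')(-41, -8), X) = Mul(Add(Mul(-1, -41), Mul(Rational(-1, 12), Pow(-8, -1))), Rational(1, 981)) = Mul(Add(41, Mul(Rational(-1, 12), Rational(-1, 8))), Rational(1, 981)) = Mul(Add(41, Rational(1, 96)), Rational(1, 981)) = Mul(Rational(3937, 96), Rational(1, 981)) = Rational(3937, 94176)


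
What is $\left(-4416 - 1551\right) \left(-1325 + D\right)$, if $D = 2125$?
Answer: $-4773600$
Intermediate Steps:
$\left(-4416 - 1551\right) \left(-1325 + D\right) = \left(-4416 - 1551\right) \left(-1325 + 2125\right) = \left(-5967\right) 800 = -4773600$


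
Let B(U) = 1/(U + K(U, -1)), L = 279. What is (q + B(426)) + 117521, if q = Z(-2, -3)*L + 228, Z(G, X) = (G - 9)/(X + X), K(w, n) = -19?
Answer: 96264049/814 ≈ 1.1826e+5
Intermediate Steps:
Z(G, X) = (-9 + G)/(2*X) (Z(G, X) = (-9 + G)/((2*X)) = (-9 + G)*(1/(2*X)) = (-9 + G)/(2*X))
q = 1479/2 (q = ((1/2)*(-9 - 2)/(-3))*279 + 228 = ((1/2)*(-1/3)*(-11))*279 + 228 = (11/6)*279 + 228 = 1023/2 + 228 = 1479/2 ≈ 739.50)
B(U) = 1/(-19 + U) (B(U) = 1/(U - 19) = 1/(-19 + U))
(q + B(426)) + 117521 = (1479/2 + 1/(-19 + 426)) + 117521 = (1479/2 + 1/407) + 117521 = 601955/814 + 117521 = 96264049/814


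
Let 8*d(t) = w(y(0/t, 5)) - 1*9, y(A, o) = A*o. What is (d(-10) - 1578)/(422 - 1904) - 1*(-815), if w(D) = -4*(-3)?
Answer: 3225087/3952 ≈ 816.06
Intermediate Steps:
w(D) = 12
d(t) = 3/8 (d(t) = (12 - 1*9)/8 = (12 - 9)/8 = (⅛)*3 = 3/8)
(d(-10) - 1578)/(422 - 1904) - 1*(-815) = (3/8 - 1578)/(422 - 1904) - 1*(-815) = -12621/8/(-1482) + 815 = -12621/8*(-1/1482) + 815 = 4207/3952 + 815 = 3225087/3952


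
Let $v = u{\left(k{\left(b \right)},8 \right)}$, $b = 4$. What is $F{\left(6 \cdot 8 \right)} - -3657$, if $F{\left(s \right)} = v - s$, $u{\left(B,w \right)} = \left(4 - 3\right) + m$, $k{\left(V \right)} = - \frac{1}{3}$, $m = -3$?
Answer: $3607$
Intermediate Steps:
$k{\left(V \right)} = - \frac{1}{3}$ ($k{\left(V \right)} = \left(-1\right) \frac{1}{3} = - \frac{1}{3}$)
$u{\left(B,w \right)} = -2$ ($u{\left(B,w \right)} = \left(4 - 3\right) - 3 = 1 - 3 = -2$)
$v = -2$
$F{\left(s \right)} = -2 - s$
$F{\left(6 \cdot 8 \right)} - -3657 = \left(-2 - 6 \cdot 8\right) - -3657 = \left(-2 - 48\right) + 3657 = -50 + 3657 = 3607$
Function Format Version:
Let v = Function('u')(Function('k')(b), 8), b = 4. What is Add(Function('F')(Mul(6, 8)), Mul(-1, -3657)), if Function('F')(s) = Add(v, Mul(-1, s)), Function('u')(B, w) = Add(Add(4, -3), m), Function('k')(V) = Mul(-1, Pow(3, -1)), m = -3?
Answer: 3607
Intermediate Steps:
Function('k')(V) = Rational(-1, 3) (Function('k')(V) = Mul(-1, Rational(1, 3)) = Rational(-1, 3))
Function('u')(B, w) = -2 (Function('u')(B, w) = Add(Add(4, -3), -3) = Add(1, -3) = -2)
v = -2
Function('F')(s) = Add(-2, Mul(-1, s))
Add(Function('F')(Mul(6, 8)), Mul(-1, -3657)) = Add(Add(-2, Mul(-1, Mul(6, 8))), Mul(-1, -3657)) = Add(Add(-2, Mul(-1, 48)), 3657) = Add(Add(-2, -48), 3657) = Add(-50, 3657) = 3607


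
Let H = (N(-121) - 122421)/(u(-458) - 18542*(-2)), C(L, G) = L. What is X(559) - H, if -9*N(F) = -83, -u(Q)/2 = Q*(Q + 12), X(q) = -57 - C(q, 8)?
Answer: -1030215797/1671534 ≈ -616.33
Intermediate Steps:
X(q) = -57 - q
u(Q) = -2*Q*(12 + Q) (u(Q) = -2*Q*(Q + 12) = -2*Q*(12 + Q))
N(F) = 83/9 (N(F) = -⅑*(-83) = 83/9)
H = 550853/1671534 (H = (83/9 - 122421)/(-2*(-458)*(12 - 458) - 18542*(-2)) = -1101706/(9*(-2*(-458)*(-446) + 37084)) = -1101706/(9*(-408536 + 37084)) = -1101706/9/(-371452) = -1101706/9*(-1/371452) = 550853/1671534 ≈ 0.32955)
X(559) - H = (-57 - 1*559) - 1*550853/1671534 = (-57 - 559) - 550853/1671534 = -616 - 550853/1671534 = -1030215797/1671534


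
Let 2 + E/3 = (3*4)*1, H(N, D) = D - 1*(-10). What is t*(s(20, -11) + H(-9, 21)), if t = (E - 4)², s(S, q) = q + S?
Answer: 27040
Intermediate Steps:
H(N, D) = 10 + D (H(N, D) = D + 10 = 10 + D)
s(S, q) = S + q
E = 30 (E = -6 + 3*((3*4)*1) = -6 + 3*(12*1) = -6 + 3*12 = -6 + 36 = 30)
t = 676 (t = (30 - 4)² = 26² = 676)
t*(s(20, -11) + H(-9, 21)) = 676*((20 - 11) + (10 + 21)) = 676*(9 + 31) = 676*40 = 27040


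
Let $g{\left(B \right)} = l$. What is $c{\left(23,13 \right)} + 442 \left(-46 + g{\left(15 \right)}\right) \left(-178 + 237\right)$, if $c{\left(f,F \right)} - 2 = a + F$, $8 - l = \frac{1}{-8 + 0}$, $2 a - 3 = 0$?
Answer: $- \frac{3950751}{4} \approx -9.8769 \cdot 10^{5}$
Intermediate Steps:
$a = \frac{3}{2}$ ($a = \frac{3}{2} + \frac{1}{2} \cdot 0 = \frac{3}{2} + 0 = \frac{3}{2} \approx 1.5$)
$l = \frac{65}{8}$ ($l = 8 - \frac{1}{-8 + 0} = 8 - \frac{1}{-8} = 8 - - \frac{1}{8} = 8 + \frac{1}{8} = \frac{65}{8} \approx 8.125$)
$g{\left(B \right)} = \frac{65}{8}$
$c{\left(f,F \right)} = \frac{7}{2} + F$ ($c{\left(f,F \right)} = 2 + \left(\frac{3}{2} + F\right) = \frac{7}{2} + F$)
$c{\left(23,13 \right)} + 442 \left(-46 + g{\left(15 \right)}\right) \left(-178 + 237\right) = \left(\frac{7}{2} + 13\right) + 442 \left(-46 + \frac{65}{8}\right) \left(-178 + 237\right) = \frac{33}{2} + 442 \left(\left(- \frac{303}{8}\right) 59\right) = \frac{33}{2} + 442 \left(- \frac{17877}{8}\right) = \frac{33}{2} - \frac{3950817}{4} = - \frac{3950751}{4}$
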